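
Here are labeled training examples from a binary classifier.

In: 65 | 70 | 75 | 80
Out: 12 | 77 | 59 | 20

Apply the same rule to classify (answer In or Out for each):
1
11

Out, Out

The distinguishing property — multiple of 5 AND at least 59 — holds for all the 'In' cases and none of the 'Out' cases.
1: 1 = 5·0 + 1, 1 < 59 — lacks this property, so Out. 11: 11 = 5·2 + 1, 11 < 59 — lacks this property, so Out.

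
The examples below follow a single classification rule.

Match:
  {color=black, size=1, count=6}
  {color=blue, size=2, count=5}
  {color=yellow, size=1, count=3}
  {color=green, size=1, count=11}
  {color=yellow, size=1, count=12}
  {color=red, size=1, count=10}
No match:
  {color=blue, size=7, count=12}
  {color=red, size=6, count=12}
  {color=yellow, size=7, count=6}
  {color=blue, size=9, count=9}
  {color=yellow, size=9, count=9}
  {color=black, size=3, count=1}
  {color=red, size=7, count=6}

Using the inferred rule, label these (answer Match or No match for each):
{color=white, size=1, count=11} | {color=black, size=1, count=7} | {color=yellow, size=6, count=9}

The pattern is that an item is 'Match' exactly when: size ≤ 2.
{color=white, size=1, count=11}: Match (size = 1). {color=black, size=1, count=7}: Match (size = 1). {color=yellow, size=6, count=9}: No match (size = 6).

Match, Match, No match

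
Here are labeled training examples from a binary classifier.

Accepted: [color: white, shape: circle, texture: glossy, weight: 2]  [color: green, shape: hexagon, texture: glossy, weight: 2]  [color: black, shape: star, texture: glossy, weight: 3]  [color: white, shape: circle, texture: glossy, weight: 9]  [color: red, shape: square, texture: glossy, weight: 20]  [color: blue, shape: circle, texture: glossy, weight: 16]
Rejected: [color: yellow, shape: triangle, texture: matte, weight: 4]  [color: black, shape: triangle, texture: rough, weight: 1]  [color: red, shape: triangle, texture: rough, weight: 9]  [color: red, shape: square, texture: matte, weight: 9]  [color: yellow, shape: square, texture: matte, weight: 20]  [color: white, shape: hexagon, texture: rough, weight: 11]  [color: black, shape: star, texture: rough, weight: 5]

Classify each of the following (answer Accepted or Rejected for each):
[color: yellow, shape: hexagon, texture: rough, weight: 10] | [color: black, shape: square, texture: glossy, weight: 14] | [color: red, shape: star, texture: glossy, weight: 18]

Rejected, Accepted, Accepted

The simplest hypothesis consistent with all the labels is: texture is glossy.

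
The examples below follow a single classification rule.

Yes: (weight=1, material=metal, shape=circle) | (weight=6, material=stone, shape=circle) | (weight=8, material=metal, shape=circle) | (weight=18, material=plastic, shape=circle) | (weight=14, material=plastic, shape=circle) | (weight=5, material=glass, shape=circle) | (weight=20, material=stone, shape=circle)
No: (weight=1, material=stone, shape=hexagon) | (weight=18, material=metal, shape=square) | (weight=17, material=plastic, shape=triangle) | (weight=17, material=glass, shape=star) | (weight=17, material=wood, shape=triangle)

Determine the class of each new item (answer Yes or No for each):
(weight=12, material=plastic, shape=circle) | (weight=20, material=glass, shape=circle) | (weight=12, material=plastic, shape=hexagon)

Yes, Yes, No

Every 'Yes' example satisfies: shape is circle. None of the 'No' examples do.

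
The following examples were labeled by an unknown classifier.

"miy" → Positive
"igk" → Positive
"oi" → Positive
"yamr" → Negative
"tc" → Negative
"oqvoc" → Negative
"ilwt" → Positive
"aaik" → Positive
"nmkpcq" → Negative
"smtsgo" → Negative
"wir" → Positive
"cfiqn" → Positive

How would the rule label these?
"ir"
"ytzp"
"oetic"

Positive, Negative, Positive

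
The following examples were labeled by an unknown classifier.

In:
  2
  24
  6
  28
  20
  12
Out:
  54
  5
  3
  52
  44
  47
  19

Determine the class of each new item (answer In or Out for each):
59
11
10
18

Out, Out, In, In

'In' ⟺ even AND at most 28.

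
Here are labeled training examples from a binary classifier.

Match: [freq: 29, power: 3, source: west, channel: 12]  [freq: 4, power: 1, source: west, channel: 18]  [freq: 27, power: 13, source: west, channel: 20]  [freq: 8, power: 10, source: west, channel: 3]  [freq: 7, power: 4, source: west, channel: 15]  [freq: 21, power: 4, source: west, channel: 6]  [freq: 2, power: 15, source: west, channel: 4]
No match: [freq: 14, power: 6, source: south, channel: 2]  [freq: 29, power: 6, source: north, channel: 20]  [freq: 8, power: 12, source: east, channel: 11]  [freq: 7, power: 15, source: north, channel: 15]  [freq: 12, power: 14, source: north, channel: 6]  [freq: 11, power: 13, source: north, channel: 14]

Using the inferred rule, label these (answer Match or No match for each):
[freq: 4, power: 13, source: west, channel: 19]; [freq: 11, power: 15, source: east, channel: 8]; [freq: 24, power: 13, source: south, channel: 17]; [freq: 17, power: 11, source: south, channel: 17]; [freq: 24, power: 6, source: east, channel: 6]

Match, No match, No match, No match, No match

A rule that fits every label: source is west — true of each 'Match' example, false of each 'No match' one.
Match: [freq: 4, power: 13, source: west, channel: 19], since source is west.
No match: [freq: 11, power: 15, source: east, channel: 8], since source is east.
No match: [freq: 24, power: 13, source: south, channel: 17], since source is south.
No match: [freq: 17, power: 11, source: south, channel: 17], since source is south.
No match: [freq: 24, power: 6, source: east, channel: 6], since source is east.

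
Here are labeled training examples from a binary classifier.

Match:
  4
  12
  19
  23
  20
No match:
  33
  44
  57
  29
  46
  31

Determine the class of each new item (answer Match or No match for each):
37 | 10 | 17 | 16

No match, Match, Match, Match

The rule appears to be: at most 23.
37: 37 > 23, does not satisfy this → No match. 10: 10 ≤ 23, checks out → Match. 17: 17 ≤ 23, checks out → Match. 16: 16 ≤ 23, checks out → Match.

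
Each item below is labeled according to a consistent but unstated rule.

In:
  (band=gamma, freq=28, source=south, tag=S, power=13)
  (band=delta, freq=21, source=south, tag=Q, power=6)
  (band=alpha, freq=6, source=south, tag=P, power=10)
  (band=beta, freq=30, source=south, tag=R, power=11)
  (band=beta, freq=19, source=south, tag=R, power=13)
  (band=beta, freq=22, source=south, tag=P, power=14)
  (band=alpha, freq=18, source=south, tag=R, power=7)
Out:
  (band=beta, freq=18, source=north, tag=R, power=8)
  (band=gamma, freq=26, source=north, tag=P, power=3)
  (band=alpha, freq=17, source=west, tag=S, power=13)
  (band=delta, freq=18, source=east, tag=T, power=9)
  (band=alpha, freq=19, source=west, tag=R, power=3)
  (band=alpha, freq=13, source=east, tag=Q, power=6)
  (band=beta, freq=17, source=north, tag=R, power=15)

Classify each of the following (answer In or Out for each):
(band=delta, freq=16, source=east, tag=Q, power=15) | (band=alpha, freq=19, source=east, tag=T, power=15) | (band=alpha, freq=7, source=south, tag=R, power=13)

Out, Out, In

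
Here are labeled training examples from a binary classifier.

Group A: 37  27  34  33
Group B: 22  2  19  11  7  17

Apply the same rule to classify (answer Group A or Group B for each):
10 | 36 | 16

Group B, Group A, Group B

A rule that fits every label: at least 27 — true of each 'Group A' example, false of each 'Group B' one.
10: 10 < 27, fails the rule → Group B. 36: 36 ≥ 27, checks out → Group A. 16: 16 < 27, fails the rule → Group B.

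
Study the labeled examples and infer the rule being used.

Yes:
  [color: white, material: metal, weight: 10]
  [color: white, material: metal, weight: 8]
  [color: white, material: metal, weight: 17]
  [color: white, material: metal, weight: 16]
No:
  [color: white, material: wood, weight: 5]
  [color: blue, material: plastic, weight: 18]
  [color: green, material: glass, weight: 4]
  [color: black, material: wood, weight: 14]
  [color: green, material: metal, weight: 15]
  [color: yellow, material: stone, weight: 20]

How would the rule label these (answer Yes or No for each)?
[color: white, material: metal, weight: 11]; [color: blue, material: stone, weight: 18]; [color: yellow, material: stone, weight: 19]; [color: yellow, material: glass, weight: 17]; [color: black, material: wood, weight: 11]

The rule appears to be: material is metal AND color is white.
[color: white, material: metal, weight: 11] → material is metal, color is white → Yes. [color: blue, material: stone, weight: 18] → material is stone, color is blue → No. [color: yellow, material: stone, weight: 19] → material is stone, color is yellow → No. [color: yellow, material: glass, weight: 17] → material is glass, color is yellow → No. [color: black, material: wood, weight: 11] → material is wood, color is black → No.

Yes, No, No, No, No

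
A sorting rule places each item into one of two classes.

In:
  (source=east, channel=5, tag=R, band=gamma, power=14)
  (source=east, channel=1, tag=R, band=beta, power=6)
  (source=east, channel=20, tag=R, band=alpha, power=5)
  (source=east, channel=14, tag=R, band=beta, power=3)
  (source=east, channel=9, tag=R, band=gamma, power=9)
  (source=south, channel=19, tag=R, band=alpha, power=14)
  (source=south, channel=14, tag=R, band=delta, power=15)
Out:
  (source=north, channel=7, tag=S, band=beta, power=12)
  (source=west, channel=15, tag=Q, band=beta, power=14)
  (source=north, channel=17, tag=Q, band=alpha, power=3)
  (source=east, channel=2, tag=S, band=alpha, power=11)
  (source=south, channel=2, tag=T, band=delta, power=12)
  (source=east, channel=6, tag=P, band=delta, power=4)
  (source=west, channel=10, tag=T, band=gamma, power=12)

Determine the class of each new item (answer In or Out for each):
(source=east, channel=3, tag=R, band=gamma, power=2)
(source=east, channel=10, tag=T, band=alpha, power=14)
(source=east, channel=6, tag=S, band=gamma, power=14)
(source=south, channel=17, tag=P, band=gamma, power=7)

Looking at the examples, the only property every 'In' case has and every 'Out' case lacks is: tag is R.

In, Out, Out, Out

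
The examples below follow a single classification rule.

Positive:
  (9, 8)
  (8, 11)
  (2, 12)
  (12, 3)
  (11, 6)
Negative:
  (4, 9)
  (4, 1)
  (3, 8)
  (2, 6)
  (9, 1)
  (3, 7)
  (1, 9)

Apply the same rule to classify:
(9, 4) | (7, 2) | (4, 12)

Negative, Negative, Positive

Rule: sum ≥ 14. This holds for each 'Positive' example and fails for each 'Negative' one.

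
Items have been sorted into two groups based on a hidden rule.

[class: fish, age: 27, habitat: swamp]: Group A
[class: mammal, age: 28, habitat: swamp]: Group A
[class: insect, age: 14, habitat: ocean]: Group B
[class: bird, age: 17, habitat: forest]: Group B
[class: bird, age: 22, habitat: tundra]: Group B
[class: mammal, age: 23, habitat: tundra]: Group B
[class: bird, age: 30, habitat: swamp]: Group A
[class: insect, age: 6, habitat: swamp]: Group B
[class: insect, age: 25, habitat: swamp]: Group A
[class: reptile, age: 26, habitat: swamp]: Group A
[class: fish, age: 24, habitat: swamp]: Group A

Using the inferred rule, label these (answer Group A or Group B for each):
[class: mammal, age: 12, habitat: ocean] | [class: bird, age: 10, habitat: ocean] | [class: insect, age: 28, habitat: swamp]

The rule appears to be: age ≥ 24.
[class: mammal, age: 12, habitat: ocean]: Group B (age = 12). [class: bird, age: 10, habitat: ocean]: Group B (age = 10). [class: insect, age: 28, habitat: swamp]: Group A (age = 28).

Group B, Group B, Group A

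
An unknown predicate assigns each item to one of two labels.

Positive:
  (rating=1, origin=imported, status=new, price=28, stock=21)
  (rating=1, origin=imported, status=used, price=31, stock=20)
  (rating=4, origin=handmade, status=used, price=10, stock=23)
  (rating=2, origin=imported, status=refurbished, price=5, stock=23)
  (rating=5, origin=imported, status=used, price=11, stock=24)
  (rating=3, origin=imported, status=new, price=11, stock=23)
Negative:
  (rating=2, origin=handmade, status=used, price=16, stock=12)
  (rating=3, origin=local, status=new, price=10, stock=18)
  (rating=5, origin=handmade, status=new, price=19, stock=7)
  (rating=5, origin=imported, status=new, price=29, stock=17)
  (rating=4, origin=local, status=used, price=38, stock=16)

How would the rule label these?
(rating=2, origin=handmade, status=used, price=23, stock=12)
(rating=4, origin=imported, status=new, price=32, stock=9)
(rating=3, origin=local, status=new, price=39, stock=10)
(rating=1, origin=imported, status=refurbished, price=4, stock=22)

Rule: stock ≥ 20. This holds for each 'Positive' example and fails for each 'Negative' one.
(rating=2, origin=handmade, status=used, price=23, stock=12): Negative (stock = 12). (rating=4, origin=imported, status=new, price=32, stock=9): Negative (stock = 9). (rating=3, origin=local, status=new, price=39, stock=10): Negative (stock = 10). (rating=1, origin=imported, status=refurbished, price=4, stock=22): Positive (stock = 22).

Negative, Negative, Negative, Positive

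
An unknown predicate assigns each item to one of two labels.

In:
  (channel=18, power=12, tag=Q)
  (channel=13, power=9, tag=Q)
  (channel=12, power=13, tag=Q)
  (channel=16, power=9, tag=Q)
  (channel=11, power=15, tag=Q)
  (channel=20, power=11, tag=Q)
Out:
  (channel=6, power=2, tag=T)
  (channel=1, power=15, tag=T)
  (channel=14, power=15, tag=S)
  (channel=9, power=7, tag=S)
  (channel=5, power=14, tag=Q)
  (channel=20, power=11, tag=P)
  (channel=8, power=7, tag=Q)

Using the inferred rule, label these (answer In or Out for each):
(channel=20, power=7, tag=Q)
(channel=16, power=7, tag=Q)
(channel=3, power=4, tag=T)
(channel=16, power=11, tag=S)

In, In, Out, Out

The common property of the 'In' items is: tag is Q AND channel ≥ 9. No 'Out' item has it.
In: (channel=20, power=7, tag=Q), since tag is Q, channel = 20.
In: (channel=16, power=7, tag=Q), since tag is Q, channel = 16.
Out: (channel=3, power=4, tag=T), since tag is T, channel = 3.
Out: (channel=16, power=11, tag=S), since tag is S, channel = 16.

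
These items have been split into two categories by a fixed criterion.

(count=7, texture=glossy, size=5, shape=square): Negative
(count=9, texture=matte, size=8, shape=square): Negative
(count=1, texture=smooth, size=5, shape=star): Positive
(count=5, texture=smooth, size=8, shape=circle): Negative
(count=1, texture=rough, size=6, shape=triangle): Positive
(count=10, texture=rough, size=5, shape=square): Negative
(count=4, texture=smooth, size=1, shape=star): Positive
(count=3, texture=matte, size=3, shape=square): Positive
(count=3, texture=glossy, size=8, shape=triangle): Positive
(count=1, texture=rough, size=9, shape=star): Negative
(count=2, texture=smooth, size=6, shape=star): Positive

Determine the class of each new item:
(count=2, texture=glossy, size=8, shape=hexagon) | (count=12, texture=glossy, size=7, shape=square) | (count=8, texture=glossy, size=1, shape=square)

Positive, Negative, Negative

The pattern is that an item is 'Positive' exactly when: size ≤ 8 AND count ≤ 4.
(count=2, texture=glossy, size=8, shape=hexagon) → size = 8, count = 2 → Positive.
(count=12, texture=glossy, size=7, shape=square) → size = 7, count = 12 → Negative.
(count=8, texture=glossy, size=1, shape=square) → size = 1, count = 8 → Negative.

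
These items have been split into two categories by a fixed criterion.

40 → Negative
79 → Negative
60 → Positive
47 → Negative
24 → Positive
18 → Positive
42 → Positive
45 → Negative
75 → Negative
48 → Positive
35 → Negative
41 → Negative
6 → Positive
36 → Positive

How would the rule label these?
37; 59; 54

Negative, Negative, Positive

Comparing the two groups points to one rule — multiple of 6.
Negative: 37, since 37 = 6·6 + 1. Negative: 59, since 59 = 6·9 + 5. Positive: 54, since 54 = 6·9.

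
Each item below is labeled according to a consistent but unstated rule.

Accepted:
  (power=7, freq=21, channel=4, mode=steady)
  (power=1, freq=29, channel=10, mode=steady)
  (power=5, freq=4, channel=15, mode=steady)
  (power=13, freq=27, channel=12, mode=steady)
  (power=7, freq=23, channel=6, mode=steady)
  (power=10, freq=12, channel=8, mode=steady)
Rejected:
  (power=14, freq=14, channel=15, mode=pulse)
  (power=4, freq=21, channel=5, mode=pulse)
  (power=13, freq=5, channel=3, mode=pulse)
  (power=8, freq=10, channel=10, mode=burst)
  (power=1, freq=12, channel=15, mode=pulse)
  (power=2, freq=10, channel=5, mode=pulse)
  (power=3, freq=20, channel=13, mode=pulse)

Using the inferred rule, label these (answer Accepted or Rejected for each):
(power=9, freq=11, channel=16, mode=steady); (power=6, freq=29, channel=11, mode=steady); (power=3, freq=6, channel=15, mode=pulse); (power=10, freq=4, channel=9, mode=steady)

Accepted, Accepted, Rejected, Accepted

The classifier is using: mode is steady.
(power=9, freq=11, channel=16, mode=steady) — mode is steady, hence Accepted. (power=6, freq=29, channel=11, mode=steady) — mode is steady, hence Accepted. (power=3, freq=6, channel=15, mode=pulse) — mode is pulse, hence Rejected. (power=10, freq=4, channel=9, mode=steady) — mode is steady, hence Accepted.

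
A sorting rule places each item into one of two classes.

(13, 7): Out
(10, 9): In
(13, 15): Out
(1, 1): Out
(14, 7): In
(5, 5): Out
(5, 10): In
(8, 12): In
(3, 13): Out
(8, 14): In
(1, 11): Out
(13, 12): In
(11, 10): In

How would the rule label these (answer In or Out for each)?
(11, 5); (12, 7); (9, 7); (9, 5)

Checking candidate rules against both groups, what survives is: product is even.

Out, In, Out, Out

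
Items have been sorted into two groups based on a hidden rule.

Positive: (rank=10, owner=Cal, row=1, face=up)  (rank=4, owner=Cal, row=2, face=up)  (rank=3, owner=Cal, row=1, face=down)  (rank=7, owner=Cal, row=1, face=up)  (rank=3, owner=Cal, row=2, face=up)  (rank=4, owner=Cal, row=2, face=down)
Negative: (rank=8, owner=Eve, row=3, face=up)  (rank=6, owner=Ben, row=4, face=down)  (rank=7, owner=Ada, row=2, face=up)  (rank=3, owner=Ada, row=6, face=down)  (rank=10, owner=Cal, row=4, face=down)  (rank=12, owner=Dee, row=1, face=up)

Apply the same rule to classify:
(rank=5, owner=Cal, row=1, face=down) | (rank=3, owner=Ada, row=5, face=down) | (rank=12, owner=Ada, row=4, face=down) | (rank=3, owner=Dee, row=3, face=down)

Positive, Negative, Negative, Negative

The rule appears to be: owner is Cal AND row ≤ 2.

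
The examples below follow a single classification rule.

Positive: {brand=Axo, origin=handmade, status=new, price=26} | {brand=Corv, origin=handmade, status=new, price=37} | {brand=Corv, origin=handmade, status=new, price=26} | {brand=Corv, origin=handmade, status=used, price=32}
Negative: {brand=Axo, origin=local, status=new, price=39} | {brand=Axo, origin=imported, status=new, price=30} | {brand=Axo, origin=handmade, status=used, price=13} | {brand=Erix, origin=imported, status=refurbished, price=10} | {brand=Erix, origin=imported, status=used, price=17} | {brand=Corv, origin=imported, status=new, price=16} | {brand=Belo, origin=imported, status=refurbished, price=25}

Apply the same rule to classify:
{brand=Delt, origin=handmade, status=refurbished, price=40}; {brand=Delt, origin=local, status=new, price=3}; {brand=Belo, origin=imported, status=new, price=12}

A rule that fits every label: origin is handmade AND price ≥ 16 — true of each 'Positive' example, false of each 'Negative' one.
{brand=Delt, origin=handmade, status=refurbished, price=40} — origin is handmade, price = 40, hence Positive.
{brand=Delt, origin=local, status=new, price=3} — origin is local, price = 3, hence Negative.
{brand=Belo, origin=imported, status=new, price=12} — origin is imported, price = 12, hence Negative.

Positive, Negative, Negative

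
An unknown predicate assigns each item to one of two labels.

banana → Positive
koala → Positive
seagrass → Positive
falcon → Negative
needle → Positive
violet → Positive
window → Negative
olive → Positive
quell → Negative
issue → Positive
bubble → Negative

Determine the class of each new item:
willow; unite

'Positive' ⟺ has ≥ 3 vowels.
willow: Negative (2 vowels). unite: Positive (3 vowels).

Negative, Positive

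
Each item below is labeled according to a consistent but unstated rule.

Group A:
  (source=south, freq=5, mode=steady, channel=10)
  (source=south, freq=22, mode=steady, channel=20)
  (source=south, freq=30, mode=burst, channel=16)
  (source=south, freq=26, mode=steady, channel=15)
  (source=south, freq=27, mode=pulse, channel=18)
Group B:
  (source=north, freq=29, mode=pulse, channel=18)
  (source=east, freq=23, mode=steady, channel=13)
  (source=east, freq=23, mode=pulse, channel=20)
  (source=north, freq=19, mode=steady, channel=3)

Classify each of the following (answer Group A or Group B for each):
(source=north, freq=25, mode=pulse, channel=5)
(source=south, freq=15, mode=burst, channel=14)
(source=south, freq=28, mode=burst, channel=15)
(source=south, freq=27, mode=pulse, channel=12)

The pattern is that an item is 'Group A' exactly when: source is south.

Group B, Group A, Group A, Group A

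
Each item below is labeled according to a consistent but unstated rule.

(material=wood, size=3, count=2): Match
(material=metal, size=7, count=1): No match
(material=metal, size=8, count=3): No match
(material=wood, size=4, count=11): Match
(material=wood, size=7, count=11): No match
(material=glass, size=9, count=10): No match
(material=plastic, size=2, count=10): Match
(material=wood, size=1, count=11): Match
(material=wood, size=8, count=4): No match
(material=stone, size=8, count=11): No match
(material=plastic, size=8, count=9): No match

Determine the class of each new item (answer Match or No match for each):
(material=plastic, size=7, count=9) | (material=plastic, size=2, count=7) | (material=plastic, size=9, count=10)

No match, Match, No match

The simplest hypothesis consistent with all the labels is: size ≤ 4.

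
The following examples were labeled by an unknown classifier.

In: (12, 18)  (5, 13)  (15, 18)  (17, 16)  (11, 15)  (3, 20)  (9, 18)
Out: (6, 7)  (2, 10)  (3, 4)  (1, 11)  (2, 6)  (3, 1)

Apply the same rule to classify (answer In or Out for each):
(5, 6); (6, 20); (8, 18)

The classifier is using: sum ≥ 18.
Out: (5, 6), since 5+6 = 11. In: (6, 20), since 6+20 = 26. In: (8, 18), since 8+18 = 26.

Out, In, In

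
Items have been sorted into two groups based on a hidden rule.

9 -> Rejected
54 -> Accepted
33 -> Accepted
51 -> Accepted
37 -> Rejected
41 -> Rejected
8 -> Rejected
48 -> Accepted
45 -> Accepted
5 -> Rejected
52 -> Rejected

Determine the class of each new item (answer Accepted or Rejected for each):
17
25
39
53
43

Rejected, Rejected, Accepted, Rejected, Rejected

A rule that fits every label: multiple of 3 AND at least 33 — true of each 'Accepted' example, false of each 'Rejected' one.
17 — 17 = 3·5 + 2, 17 < 33, hence Rejected. 25 — 25 = 3·8 + 1, 25 < 33, hence Rejected. 39 — 39 = 3·13, 39 ≥ 33, hence Accepted. 53 — 53 = 3·17 + 2, 53 ≥ 33, hence Rejected. 43 — 43 = 3·14 + 1, 43 ≥ 33, hence Rejected.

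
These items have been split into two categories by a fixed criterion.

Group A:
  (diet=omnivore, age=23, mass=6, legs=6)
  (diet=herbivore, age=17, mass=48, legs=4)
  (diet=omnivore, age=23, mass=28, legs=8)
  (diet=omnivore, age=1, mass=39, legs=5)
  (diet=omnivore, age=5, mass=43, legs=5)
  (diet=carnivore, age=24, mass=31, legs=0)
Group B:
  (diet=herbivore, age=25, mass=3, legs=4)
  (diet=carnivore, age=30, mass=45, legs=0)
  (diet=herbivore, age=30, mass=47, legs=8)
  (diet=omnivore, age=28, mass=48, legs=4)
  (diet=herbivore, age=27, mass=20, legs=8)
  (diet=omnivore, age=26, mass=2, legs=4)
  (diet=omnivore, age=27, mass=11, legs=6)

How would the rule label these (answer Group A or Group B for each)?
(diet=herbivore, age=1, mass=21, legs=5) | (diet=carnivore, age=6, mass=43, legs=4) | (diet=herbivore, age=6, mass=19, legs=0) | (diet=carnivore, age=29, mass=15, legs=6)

Group A, Group A, Group A, Group B

The classifier is using: age ≤ 24.
(diet=herbivore, age=1, mass=21, legs=5) — age = 1, hence Group A.
(diet=carnivore, age=6, mass=43, legs=4) — age = 6, hence Group A.
(diet=herbivore, age=6, mass=19, legs=0) — age = 6, hence Group A.
(diet=carnivore, age=29, mass=15, legs=6) — age = 29, hence Group B.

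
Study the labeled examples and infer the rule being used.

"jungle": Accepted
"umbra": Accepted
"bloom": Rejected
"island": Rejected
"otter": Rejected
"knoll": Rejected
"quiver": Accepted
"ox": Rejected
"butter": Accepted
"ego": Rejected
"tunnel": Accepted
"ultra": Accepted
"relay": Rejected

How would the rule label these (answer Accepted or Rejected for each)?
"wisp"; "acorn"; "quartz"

Rejected, Rejected, Accepted

Every 'Accepted' example satisfies: contains 'u'. None of the 'Rejected' examples do.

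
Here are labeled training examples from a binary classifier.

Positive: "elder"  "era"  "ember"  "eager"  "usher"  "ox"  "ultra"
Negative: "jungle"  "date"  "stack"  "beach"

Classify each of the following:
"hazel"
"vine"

Negative, Negative

Checking candidate rules against both groups, what survives is: starts with a vowel.
"hazel" — starts with 'h', hence Negative. "vine" — starts with 'v', hence Negative.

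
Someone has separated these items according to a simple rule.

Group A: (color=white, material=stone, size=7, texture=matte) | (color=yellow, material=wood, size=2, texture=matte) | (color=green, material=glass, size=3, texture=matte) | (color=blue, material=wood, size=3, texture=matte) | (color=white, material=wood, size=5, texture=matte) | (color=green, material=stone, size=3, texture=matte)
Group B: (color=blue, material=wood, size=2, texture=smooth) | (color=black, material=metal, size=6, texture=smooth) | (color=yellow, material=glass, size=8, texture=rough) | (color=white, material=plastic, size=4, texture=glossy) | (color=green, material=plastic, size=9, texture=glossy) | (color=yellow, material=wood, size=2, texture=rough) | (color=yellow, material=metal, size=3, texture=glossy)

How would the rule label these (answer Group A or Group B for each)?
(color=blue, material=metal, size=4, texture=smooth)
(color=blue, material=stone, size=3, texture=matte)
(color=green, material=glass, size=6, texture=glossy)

Group B, Group A, Group B

'Group A' ⟺ texture is matte.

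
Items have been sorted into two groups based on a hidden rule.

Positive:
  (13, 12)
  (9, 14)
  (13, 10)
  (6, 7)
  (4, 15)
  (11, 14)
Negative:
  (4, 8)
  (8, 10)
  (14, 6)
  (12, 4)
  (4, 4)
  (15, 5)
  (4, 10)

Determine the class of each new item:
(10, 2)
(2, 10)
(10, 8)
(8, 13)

Negative, Negative, Negative, Positive

One predicate separates the groups cleanly: sum is odd.
Negative: (10, 2), since 10+2 = 12.
Negative: (2, 10), since 2+10 = 12.
Negative: (10, 8), since 10+8 = 18.
Positive: (8, 13), since 8+13 = 21.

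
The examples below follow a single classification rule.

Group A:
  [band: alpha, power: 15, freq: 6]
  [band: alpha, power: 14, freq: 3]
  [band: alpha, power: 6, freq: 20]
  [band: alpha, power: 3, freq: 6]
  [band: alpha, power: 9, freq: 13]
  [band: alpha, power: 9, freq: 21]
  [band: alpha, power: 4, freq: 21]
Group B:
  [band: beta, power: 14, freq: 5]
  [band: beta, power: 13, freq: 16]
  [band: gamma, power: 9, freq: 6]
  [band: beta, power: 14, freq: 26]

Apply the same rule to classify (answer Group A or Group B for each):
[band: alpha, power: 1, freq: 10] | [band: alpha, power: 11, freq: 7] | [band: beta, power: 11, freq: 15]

Group A, Group A, Group B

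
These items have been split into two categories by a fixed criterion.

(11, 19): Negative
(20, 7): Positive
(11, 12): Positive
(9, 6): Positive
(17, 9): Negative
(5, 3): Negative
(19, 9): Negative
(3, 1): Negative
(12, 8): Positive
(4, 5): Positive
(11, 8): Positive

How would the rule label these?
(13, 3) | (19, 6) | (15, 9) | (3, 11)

The classifier is using: product is even.
(13, 3) → 13·3 = 39 → Negative. (19, 6) → 19·6 = 114 → Positive. (15, 9) → 15·9 = 135 → Negative. (3, 11) → 3·11 = 33 → Negative.

Negative, Positive, Negative, Negative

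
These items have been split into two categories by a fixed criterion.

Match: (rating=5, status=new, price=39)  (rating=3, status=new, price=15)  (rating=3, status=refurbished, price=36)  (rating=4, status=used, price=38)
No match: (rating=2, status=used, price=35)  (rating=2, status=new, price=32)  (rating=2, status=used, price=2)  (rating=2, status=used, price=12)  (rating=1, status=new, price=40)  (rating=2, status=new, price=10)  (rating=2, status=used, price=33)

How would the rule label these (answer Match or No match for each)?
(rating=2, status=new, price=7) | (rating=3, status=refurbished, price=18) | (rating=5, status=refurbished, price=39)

The common property of the 'Match' items is: rating ≥ 3. No 'No match' item has it.
(rating=2, status=new, price=7) → rating = 2 → No match.
(rating=3, status=refurbished, price=18) → rating = 3 → Match.
(rating=5, status=refurbished, price=39) → rating = 5 → Match.

No match, Match, Match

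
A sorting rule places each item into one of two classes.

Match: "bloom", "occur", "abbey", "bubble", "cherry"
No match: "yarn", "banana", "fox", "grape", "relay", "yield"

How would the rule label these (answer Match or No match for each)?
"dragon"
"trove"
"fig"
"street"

No match, No match, No match, Match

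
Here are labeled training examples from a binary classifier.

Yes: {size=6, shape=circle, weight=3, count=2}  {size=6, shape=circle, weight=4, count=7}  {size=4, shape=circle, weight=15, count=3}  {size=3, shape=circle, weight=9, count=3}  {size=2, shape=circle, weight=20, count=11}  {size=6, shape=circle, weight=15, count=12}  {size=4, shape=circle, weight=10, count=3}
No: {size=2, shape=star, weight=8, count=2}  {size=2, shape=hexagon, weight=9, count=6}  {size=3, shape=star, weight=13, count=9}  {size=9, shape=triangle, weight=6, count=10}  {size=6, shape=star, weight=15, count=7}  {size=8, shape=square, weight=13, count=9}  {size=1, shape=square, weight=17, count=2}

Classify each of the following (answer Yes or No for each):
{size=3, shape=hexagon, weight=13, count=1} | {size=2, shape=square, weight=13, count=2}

The classifier is using: shape is circle.
{size=3, shape=hexagon, weight=13, count=1} — shape is hexagon, hence No. {size=2, shape=square, weight=13, count=2} — shape is square, hence No.

No, No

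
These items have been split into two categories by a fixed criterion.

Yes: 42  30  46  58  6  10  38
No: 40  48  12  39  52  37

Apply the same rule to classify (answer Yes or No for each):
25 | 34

No, Yes

One predicate separates the groups cleanly: ≡ 2 (mod 4).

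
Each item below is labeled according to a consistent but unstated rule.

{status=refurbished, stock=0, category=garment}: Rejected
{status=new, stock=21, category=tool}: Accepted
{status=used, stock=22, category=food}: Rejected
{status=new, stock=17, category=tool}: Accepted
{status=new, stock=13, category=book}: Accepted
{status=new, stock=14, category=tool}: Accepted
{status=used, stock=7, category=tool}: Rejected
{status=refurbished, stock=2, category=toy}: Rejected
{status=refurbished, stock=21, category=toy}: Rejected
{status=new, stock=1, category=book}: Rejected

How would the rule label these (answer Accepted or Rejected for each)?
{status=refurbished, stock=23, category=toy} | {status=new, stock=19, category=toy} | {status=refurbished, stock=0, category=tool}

The common property of the 'Accepted' items is: status is new AND stock ≥ 2. No 'Rejected' item has it.

Rejected, Accepted, Rejected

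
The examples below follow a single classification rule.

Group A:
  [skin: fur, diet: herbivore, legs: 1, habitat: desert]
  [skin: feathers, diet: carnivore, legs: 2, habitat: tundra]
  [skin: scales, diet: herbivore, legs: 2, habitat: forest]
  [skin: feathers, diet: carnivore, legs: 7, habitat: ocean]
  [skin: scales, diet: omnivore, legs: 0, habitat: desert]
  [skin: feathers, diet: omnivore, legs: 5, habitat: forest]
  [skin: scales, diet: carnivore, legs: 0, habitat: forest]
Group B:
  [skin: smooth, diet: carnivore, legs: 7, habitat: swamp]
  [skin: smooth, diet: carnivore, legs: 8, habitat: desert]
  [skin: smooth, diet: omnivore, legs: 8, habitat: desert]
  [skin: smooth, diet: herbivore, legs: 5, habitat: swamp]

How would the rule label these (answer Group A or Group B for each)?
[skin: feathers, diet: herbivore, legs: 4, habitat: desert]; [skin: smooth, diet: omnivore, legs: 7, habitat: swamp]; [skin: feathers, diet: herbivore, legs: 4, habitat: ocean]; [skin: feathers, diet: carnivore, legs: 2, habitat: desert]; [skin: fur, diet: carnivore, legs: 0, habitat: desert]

Group A, Group B, Group A, Group A, Group A

'Group A' ⟺ skin is not smooth.
[skin: feathers, diet: herbivore, legs: 4, habitat: desert]: skin is feathers, meets the rule → Group A. [skin: smooth, diet: omnivore, legs: 7, habitat: swamp]: skin is smooth, does not pass → Group B. [skin: feathers, diet: herbivore, legs: 4, habitat: ocean]: skin is feathers, meets the rule → Group A. [skin: feathers, diet: carnivore, legs: 2, habitat: desert]: skin is feathers, meets the rule → Group A. [skin: fur, diet: carnivore, legs: 0, habitat: desert]: skin is fur, meets the rule → Group A.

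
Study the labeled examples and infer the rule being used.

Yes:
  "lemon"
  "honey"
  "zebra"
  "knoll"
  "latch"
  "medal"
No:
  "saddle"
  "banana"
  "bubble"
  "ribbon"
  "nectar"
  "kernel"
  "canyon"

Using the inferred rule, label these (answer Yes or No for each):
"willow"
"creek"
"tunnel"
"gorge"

All 'Yes' examples share one property — odd length — and every 'No' example lacks it.
"willow" — length 6, hence No.
"creek" — length 5, hence Yes.
"tunnel" — length 6, hence No.
"gorge" — length 5, hence Yes.

No, Yes, No, Yes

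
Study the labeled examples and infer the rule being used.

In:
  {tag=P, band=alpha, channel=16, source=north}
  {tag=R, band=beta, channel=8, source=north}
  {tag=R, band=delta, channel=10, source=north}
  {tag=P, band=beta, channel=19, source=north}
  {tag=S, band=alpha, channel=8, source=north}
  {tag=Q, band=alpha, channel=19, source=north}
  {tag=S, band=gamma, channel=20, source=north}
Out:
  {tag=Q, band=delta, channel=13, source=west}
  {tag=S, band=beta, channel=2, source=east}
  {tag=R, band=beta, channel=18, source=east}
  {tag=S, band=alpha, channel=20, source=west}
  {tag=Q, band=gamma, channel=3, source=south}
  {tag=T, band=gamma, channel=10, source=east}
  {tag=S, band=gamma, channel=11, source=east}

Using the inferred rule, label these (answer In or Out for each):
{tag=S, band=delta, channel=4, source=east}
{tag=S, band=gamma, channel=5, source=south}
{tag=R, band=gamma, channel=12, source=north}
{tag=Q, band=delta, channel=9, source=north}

One predicate separates the groups cleanly: source is north.
{tag=S, band=delta, channel=4, source=east}: source is east — does not fit, so Out.
{tag=S, band=gamma, channel=5, source=south}: source is south — does not fit, so Out.
{tag=R, band=gamma, channel=12, source=north}: source is north — fits, so In.
{tag=Q, band=delta, channel=9, source=north}: source is north — fits, so In.

Out, Out, In, In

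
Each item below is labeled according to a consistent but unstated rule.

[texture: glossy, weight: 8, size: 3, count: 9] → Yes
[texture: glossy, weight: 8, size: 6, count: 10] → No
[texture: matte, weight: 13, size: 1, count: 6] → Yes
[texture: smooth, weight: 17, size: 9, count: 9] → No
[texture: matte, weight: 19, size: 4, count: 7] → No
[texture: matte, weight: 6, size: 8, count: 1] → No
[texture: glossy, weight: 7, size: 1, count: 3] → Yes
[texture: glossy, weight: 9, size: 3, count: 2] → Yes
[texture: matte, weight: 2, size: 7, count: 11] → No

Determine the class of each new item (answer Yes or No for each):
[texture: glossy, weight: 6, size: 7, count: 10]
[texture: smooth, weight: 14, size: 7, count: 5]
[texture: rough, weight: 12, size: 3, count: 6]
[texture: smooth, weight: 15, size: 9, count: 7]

All 'Yes' examples share one property — size ≤ 3 — and every 'No' example lacks it.

No, No, Yes, No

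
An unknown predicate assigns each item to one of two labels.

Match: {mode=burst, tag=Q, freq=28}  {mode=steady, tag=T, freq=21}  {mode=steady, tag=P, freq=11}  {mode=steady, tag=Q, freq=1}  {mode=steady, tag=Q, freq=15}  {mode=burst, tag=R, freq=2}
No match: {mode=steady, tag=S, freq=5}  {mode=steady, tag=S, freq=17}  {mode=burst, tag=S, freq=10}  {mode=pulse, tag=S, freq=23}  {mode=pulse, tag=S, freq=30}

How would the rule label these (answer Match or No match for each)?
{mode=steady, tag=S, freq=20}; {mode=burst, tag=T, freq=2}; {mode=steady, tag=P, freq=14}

The simplest hypothesis consistent with all the labels is: tag is not S.
{mode=steady, tag=S, freq=20} — tag is S, hence No match. {mode=burst, tag=T, freq=2} — tag is T, hence Match. {mode=steady, tag=P, freq=14} — tag is P, hence Match.

No match, Match, Match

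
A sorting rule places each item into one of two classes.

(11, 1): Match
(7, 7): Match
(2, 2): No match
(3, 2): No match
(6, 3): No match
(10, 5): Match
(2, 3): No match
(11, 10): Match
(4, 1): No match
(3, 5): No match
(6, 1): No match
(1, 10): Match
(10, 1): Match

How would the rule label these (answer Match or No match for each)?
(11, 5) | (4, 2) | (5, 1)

All 'Match' examples share one property — sum ≥ 11 — and every 'No match' example lacks it.
(11, 5): 11+5 = 16 — has this property, so Match. (4, 2): 4+2 = 6 — does not pass, so No match. (5, 1): 5+1 = 6 — does not pass, so No match.

Match, No match, No match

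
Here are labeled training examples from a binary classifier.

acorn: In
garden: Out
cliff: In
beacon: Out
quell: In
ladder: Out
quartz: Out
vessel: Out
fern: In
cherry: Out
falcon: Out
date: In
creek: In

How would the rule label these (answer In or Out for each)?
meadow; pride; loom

Out, In, In

The classifier is using: length ≤ 5.
Out: meadow, since length 6. In: pride, since length 5. In: loom, since length 4.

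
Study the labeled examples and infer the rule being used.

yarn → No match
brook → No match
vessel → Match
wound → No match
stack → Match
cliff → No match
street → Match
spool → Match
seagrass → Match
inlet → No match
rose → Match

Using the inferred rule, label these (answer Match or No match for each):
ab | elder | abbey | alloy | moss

All 'Match' examples share one property — contains 's' — and every 'No match' example lacks it.
ab: no 's' — lacks this property, so No match.
elder: no 's' — lacks this property, so No match.
abbey: no 's' — lacks this property, so No match.
alloy: no 's' — lacks this property, so No match.
moss: has 's' — passes, so Match.

No match, No match, No match, No match, Match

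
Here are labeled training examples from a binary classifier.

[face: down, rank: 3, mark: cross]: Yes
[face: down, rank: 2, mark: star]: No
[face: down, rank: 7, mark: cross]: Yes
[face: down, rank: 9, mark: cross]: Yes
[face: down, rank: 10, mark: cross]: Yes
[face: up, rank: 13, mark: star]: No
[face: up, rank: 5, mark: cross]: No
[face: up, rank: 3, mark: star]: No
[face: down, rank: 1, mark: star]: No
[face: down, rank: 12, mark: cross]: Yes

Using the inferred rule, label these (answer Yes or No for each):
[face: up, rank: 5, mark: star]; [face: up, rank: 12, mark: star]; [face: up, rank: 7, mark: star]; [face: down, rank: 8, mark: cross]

No, No, No, Yes

One predicate separates the groups cleanly: mark is cross AND face is down.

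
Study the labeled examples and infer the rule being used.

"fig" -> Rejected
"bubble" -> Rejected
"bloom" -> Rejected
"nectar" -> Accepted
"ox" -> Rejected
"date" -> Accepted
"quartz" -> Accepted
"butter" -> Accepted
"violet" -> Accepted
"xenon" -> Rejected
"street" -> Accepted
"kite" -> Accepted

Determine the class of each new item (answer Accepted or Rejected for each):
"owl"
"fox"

Rejected, Rejected

Rule: contains 't'. This holds for each 'Accepted' example and fails for each 'Rejected' one.
"owl": Rejected (no 't').
"fox": Rejected (no 't').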